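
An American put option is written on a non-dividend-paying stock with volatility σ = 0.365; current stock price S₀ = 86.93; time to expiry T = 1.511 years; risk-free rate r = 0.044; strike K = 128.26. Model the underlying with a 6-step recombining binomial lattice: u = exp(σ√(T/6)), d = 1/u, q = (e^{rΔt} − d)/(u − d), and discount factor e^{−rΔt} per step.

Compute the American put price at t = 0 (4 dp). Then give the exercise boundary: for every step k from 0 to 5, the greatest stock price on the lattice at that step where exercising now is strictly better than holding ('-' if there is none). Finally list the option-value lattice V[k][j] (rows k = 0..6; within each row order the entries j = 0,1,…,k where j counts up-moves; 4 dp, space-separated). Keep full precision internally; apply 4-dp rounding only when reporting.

params: Δt=0.25183 u=1.20102 d=0.83263 q=0.48458 e^(-rΔt)=0.98898
t_6 payoffs: 99.2948 86.4794 67.9940 41.3300 2.8687 0.0000 0.0000
t_5: node(5,0) S=34.7877 payoff=93.4723 vs cont=92.0590 → 93.4723 [stop]  node(5,1) S=50.1791 payoff=78.0809 vs cont=76.6675 → 78.0809 [stop]  node(5,2) S=72.3804 payoff=55.8796 vs cont=54.4663 → 55.8796 [stop]  node(5,3) S=104.4043 payoff=23.8557 vs cont=22.4423 → 23.8557 [stop]  node(5,4) S=150.5969 payoff=0.0000 vs cont=1.4623 → 1.4623 [wait]  node(5,5) S=217.2270 payoff=0.0000 vs cont=0.0000 → 0.0000 [wait]  ⇒ S*(5)=104.4043
t_4: node(4,0) S=41.7806 payoff=86.4794 vs cont=85.0661 → 86.4794 [stop]  node(4,1) S=60.2660 payoff=67.9940 vs cont=66.5807 → 67.9940 [stop]  node(4,2) S=86.9300 payoff=41.3300 vs cont=39.9166 → 41.3300 [stop]  node(4,3) S=125.3913 payoff=2.8687 vs cont=12.8610 → 12.8610 [wait]  node(4,4) S=180.8694 payoff=0.0000 vs cont=0.7454 → 0.7454 [wait]  ⇒ S*(4)=86.9300
t_3: node(3,0) S=50.1791 payoff=78.0809 vs cont=76.6675 → 78.0809 [stop]  node(3,1) S=72.3804 payoff=55.8796 vs cont=54.4663 → 55.8796 [stop]  node(3,2) S=104.4043 payoff=23.8557 vs cont=27.2310 → 27.2310 [wait]  node(3,3) S=150.5969 payoff=0.0000 vs cont=6.9129 → 6.9129 [wait]  ⇒ S*(3)=72.3804
t_2: node(2,0) S=60.2660 payoff=67.9940 vs cont=66.5807 → 67.9940 [stop]  node(2,1) S=86.9300 payoff=41.3300 vs cont=41.5342 → 41.5342 [wait]  node(2,2) S=125.3913 payoff=2.8687 vs cont=17.1937 → 17.1937 [wait]  ⇒ S*(2)=60.2660
t_1: node(1,0) S=72.3804 payoff=55.8796 vs cont=54.5641 → 55.8796 [stop]  node(1,1) S=104.4043 payoff=23.8557 vs cont=29.4115 → 29.4115 [wait]  ⇒ S*(1)=72.3804
t_0: node(0,0) S=86.9300 payoff=41.3300 vs cont=42.5792 → 42.5792 [wait]  ⇒ S*(0)=-

price = 42.5792
boundary = - 72.3804 60.2660 72.3804 86.9300 104.4043
tree:
42.5792
55.8796 29.4115
67.9940 41.5342 17.1937
78.0809 55.8796 27.2310 6.9129
86.4794 67.9940 41.3300 12.8610 0.7454
93.4723 78.0809 55.8796 23.8557 1.4623 0.0000
99.2948 86.4794 67.9940 41.3300 2.8687 0.0000 0.0000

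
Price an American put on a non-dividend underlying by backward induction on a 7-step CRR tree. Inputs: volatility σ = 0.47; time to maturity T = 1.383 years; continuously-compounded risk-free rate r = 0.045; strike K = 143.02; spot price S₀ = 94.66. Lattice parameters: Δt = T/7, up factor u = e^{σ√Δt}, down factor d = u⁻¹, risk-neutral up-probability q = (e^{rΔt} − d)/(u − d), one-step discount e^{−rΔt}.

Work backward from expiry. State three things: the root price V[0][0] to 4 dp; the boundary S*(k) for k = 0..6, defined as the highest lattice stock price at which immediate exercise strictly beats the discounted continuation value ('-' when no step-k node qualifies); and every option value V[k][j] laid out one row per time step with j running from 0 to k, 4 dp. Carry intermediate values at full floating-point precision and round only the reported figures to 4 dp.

Δt=0.19757, u=1.23233, d=0.81147, q=0.46918, disc=e^(-rΔt)=0.99115
k=7 terminal: V=max(K-S,0) → 121.0886 109.7139 92.4398 66.2064 26.3672 0.0000 0.0000 0.0000
k=6: j=0 S=27.0268 intr=115.9932 cont=114.7273 V=115.9932[EX]; j=1 S=41.0442 intr=101.9758 cont=100.7099 V=101.9758[EX]; j=2 S=62.3317 intr=80.6883 cont=79.4223 V=80.6883[EX]; j=3 S=94.6600 intr=48.3600 cont=47.0941 V=48.3600[EX]; j=4 S=143.7552 intr=0.0000 cont=13.8723 V=13.8723[hold]; j=5 S=218.3137 intr=0.0000 cont=0.0000 V=0.0000[hold]; j=6 S=331.5417 intr=0.0000 cont=0.0000 V=0.0000[hold]  S*(6)=94.6600
k=5: j=0 S=33.3061 intr=109.7139 cont=108.4480 V=109.7139[EX]; j=1 S=50.5802 intr=92.4398 cont=91.1739 V=92.4398[EX]; j=2 S=76.8136 intr=66.2064 cont=64.9405 V=66.2064[EX]; j=3 S=116.6528 intr=26.3672 cont=31.8942 V=31.8942[hold]; j=4 S=177.1546 intr=0.0000 cont=7.2985 V=7.2985[hold]; j=5 S=269.0355 intr=0.0000 cont=0.0000 V=0.0000[hold]  S*(5)=76.8136
k=4: j=0 S=41.0442 intr=101.9758 cont=100.7099 V=101.9758[EX]; j=1 S=62.3317 intr=80.6883 cont=79.4223 V=80.6883[EX]; j=2 S=94.6600 intr=48.3600 cont=49.6643 V=49.6643[hold]; j=3 S=143.7552 intr=0.0000 cont=20.1743 V=20.1743[hold]; j=4 S=218.3137 intr=0.0000 cont=3.8399 V=3.8399[hold]  S*(4)=62.3317
k=3: j=0 S=50.5802 intr=92.4398 cont=91.1739 V=92.4398[EX]; j=1 S=76.8136 intr=66.2064 cont=65.5471 V=66.2064[EX]; j=2 S=116.6528 intr=26.3672 cont=35.5110 V=35.5110[hold]; j=3 S=177.1546 intr=0.0000 cont=12.3998 V=12.3998[hold]  S*(3)=76.8136
k=2: j=0 S=62.3317 intr=80.6883 cont=79.4223 V=80.6883[EX]; j=1 S=94.6600 intr=48.3600 cont=51.3462 V=51.3462[hold]; j=2 S=143.7552 intr=0.0000 cont=24.4493 V=24.4493[hold]  S*(2)=62.3317
k=1: j=0 S=76.8136 intr=66.2064 cont=66.3292 V=66.3292[hold]; j=1 S=116.6528 intr=26.3672 cont=38.3839 V=38.3839[hold]  S*(1)=-
k=0: j=0 S=94.6600 intr=48.3600 cont=52.7468 V=52.7468[hold]  S*(0)=-

price = 52.7468
boundary = - - 62.3317 76.8136 62.3317 76.8136 94.6600
tree:
52.7468
66.3292 38.3839
80.6883 51.3462 24.4493
92.4398 66.2064 35.5110 12.3998
101.9758 80.6883 49.6643 20.1743 3.8399
109.7139 92.4398 66.2064 31.8942 7.2985 0.0000
115.9932 101.9758 80.6883 48.3600 13.8723 0.0000 0.0000
121.0886 109.7139 92.4398 66.2064 26.3672 0.0000 0.0000 0.0000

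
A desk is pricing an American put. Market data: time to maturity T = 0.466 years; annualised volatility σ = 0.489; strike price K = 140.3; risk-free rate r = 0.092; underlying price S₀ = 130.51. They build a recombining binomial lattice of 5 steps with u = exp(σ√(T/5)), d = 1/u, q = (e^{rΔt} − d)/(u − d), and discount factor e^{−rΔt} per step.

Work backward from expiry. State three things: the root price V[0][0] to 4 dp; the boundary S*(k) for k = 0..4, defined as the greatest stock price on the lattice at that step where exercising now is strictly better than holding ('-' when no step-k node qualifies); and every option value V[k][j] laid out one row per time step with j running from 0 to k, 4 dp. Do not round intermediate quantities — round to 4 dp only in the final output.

price = 20.7254
boundary = - - 96.8225 83.3955 96.8225
tree:
20.7254
30.6722 10.7969
43.4775 17.9605 3.5742
56.9045 28.7719 7.0891 0.0000
68.4695 43.4775 14.0608 0.0000 0.0000
78.4307 56.9045 27.8887 0.0000 0.0000 0.0000

Δt=0.09320  u=1.16100  d=0.86132  q=0.49148  discount=0.99146
step 5 (expiry): payoffs max(K−S,0) = 78.4307 56.9045 27.8887 0.0000 0.0000 0.0000
step 4: (k=4,j=0): S=71.8305, (K−S)⁺=68.4695, hold=67.2717 ⇒ V=68.4695 exercise | (k=4,j=1): S=96.8225, (K−S)⁺=43.4775, hold=42.2797 ⇒ V=43.4775 exercise | (k=4,j=2): S=130.5100, (K−S)⁺=9.7900, hold=14.0608 ⇒ V=14.0608 continue | (k=4,j=3): S=175.9184, (K−S)⁺=0.0000, hold=0.0000 ⇒ V=0.0000 continue | (k=4,j=4): S=237.1258, (K−S)⁺=0.0000, hold=0.0000 ⇒ V=0.0000 continue  boundary S*=96.8225
step 3: (k=3,j=0): S=83.3955, (K−S)⁺=56.9045, hold=55.7067 ⇒ V=56.9045 exercise | (k=3,j=1): S=112.4113, (K−S)⁺=27.8887, hold=28.7719 ⇒ V=28.7719 continue | (k=3,j=2): S=151.5226, (K−S)⁺=0.0000, hold=7.0891 ⇒ V=7.0891 continue | (k=3,j=3): S=204.2420, (K−S)⁺=0.0000, hold=0.0000 ⇒ V=0.0000 continue  boundary S*=83.3955
step 2: (k=2,j=0): S=96.8225, (K−S)⁺=43.4775, hold=42.7101 ⇒ V=43.4775 exercise | (k=2,j=1): S=130.5100, (K−S)⁺=9.7900, hold=17.9605 ⇒ V=17.9605 continue | (k=2,j=2): S=175.9184, (K−S)⁺=0.0000, hold=3.5742 ⇒ V=3.5742 continue  boundary S*=96.8225
step 1: (k=1,j=0): S=112.4113, (K−S)⁺=27.8887, hold=30.6722 ⇒ V=30.6722 continue | (k=1,j=1): S=151.5226, (K−S)⁺=0.0000, hold=10.7969 ⇒ V=10.7969 continue  boundary S*=-
step 0: (k=0,j=0): S=130.5100, (K−S)⁺=9.7900, hold=20.7254 ⇒ V=20.7254 continue  boundary S*=-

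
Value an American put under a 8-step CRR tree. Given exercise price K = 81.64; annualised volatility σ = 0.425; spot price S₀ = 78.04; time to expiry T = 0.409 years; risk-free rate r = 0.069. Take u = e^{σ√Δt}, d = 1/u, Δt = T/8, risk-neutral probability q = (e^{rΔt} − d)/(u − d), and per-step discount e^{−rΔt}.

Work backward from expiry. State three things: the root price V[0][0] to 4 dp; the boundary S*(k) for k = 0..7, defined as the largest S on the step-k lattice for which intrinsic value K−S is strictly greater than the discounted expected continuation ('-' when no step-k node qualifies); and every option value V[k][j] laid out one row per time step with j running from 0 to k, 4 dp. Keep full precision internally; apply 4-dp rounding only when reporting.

price = 9.6316
boundary = - - - 58.4945 53.1351 58.4945 64.3946 70.8897
tree:
9.6316
13.3292 5.9184
17.8759 8.7738 3.0400
23.1455 12.6137 4.9089 1.1501
28.5049 17.4740 7.7326 2.0558 0.2320
33.3733 23.1455 11.7979 3.6298 0.4605 0.0000
37.7957 28.5049 17.2454 6.3103 0.9140 0.0000 0.0000
41.8128 33.3733 23.1455 10.7503 1.8139 0.0000 0.0000 0.0000
45.4619 37.7957 28.5049 17.2454 3.6000 0.0000 0.0000 0.0000 0.0000

Δt=0.05112, u=1.10086, d=0.90838, q=0.49435, disc=e^(-rΔt)=0.99648
k=8 terminal: V=max(K-S,0) → 45.4619 37.7957 28.5049 17.2454 3.6000 0.0000 0.0000 0.0000 0.0000
k=7: j=0 S=39.8272 intr=41.8128 cont=41.5254 V=41.8128[EX]; j=1 S=48.2667 intr=33.3733 cont=33.0858 V=33.3733[EX]; j=2 S=58.4945 intr=23.1455 cont=22.8580 V=23.1455[EX]; j=3 S=70.8897 intr=10.7503 cont=10.4628 V=10.7503[EX]; j=4 S=85.9115 intr=0.0000 cont=1.8139 V=1.8139[hold]; j=5 S=104.1164 intr=0.0000 cont=0.0000 V=0.0000[hold]; j=6 S=126.1790 intr=0.0000 cont=0.0000 V=0.0000[hold]; j=7 S=152.9168 intr=0.0000 cont=0.0000 V=0.0000[hold]  S*(7)=70.8897
k=6: j=0 S=43.8443 intr=37.7957 cont=37.5082 V=37.7957[EX]; j=1 S=53.1351 intr=28.5049 cont=28.2174 V=28.5049[EX]; j=2 S=64.3946 intr=17.2454 cont=16.9579 V=17.2454[EX]; j=3 S=78.0400 intr=3.6000 cont=6.3103 V=6.3103[hold]; j=4 S=94.5769 intr=0.0000 cont=0.9140 V=0.9140[hold]; j=5 S=114.6181 intr=0.0000 cont=0.0000 V=0.0000[hold]; j=6 S=138.9061 intr=0.0000 cont=0.0000 V=0.0000[hold]  S*(6)=64.3946
k=5: j=0 S=48.2667 intr=33.3733 cont=33.0858 V=33.3733[EX]; j=1 S=58.4945 intr=23.1455 cont=22.8580 V=23.1455[EX]; j=2 S=70.8897 intr=10.7503 cont=11.7979 V=11.7979[hold]; j=3 S=85.9115 intr=0.0000 cont=3.6298 V=3.6298[hold]; j=4 S=104.1164 intr=0.0000 cont=0.4605 V=0.4605[hold]; j=5 S=126.1790 intr=0.0000 cont=0.0000 V=0.0000[hold]  S*(5)=58.4945
k=4: j=0 S=53.1351 intr=28.5049 cont=28.2174 V=28.5049[EX]; j=1 S=64.3946 intr=17.2454 cont=17.4740 V=17.4740[hold]; j=2 S=78.0400 intr=3.6000 cont=7.7326 V=7.7326[hold]; j=3 S=94.5769 intr=0.0000 cont=2.0558 V=2.0558[hold]; j=4 S=114.6181 intr=0.0000 cont=0.2320 V=0.2320[hold]  S*(4)=53.1351
k=3: j=0 S=58.4945 intr=23.1455 cont=22.9706 V=23.1455[EX]; j=1 S=70.8897 intr=10.7503 cont=12.6137 V=12.6137[hold]; j=2 S=85.9115 intr=0.0000 cont=4.9089 V=4.9089[hold]; j=3 S=104.1164 intr=0.0000 cont=1.1501 V=1.1501[hold]  S*(3)=58.4945
k=2: j=0 S=64.3946 intr=17.2454 cont=17.8759 V=17.8759[hold]; j=1 S=78.0400 intr=3.6000 cont=8.7738 V=8.7738[hold]; j=2 S=94.5769 intr=0.0000 cont=3.0400 V=3.0400[hold]  S*(2)=-
k=1: j=0 S=70.8897 intr=10.7503 cont=13.3292 V=13.3292[hold]; j=1 S=85.9115 intr=0.0000 cont=5.9184 V=5.9184[hold]  S*(1)=-
k=0: j=0 S=78.0400 intr=3.6000 cont=9.6316 V=9.6316[hold]  S*(0)=-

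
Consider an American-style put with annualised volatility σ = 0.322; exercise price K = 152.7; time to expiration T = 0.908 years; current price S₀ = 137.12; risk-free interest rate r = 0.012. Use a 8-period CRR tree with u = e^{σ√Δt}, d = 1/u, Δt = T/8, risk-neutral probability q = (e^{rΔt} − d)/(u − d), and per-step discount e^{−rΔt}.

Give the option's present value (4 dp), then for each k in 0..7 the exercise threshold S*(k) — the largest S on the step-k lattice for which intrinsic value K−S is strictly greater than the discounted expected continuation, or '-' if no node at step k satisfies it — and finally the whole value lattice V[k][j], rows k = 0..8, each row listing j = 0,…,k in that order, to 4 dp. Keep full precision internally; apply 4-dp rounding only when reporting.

price = 26.1348
boundary = - - - - 88.8485 99.0291 110.3762 123.0235
tree:
26.1348
34.3060 17.3279
43.6574 24.2393 9.8650
53.7251 32.8389 14.9611 4.3541
63.8515 42.8713 22.0280 7.3225 1.1402
72.9855 53.6709 31.2549 12.0617 2.1921 0.0000
81.1805 63.8515 42.3238 19.3129 4.2147 0.0000 0.0000
88.5330 72.9855 53.6709 29.6765 8.1034 0.0000 0.0000 0.0000
95.1296 81.1805 63.8515 42.3238 15.5800 0.0000 0.0000 0.0000 0.0000

params: Δt=0.11350 u=1.11458 d=0.89720 q=0.47918 e^(-rΔt)=0.99864
t_8 payoffs: 95.1296 81.1805 63.8515 42.3238 15.5800 0.0000 0.0000 0.0000 0.0000
t_7: node(7,0) S=64.1670 payoff=88.5330 vs cont=88.3252 → 88.5330 [stop]  node(7,1) S=79.7145 payoff=72.9855 vs cont=72.7777 → 72.9855 [stop]  node(7,2) S=99.0291 payoff=53.6709 vs cont=53.4631 → 53.6709 [stop]  node(7,3) S=123.0235 payoff=29.6765 vs cont=29.4687 → 29.6765 [stop]  node(7,4) S=152.8317 payoff=0.0000 vs cont=8.1034 → 8.1034 [wait]  node(7,5) S=189.8624 payoff=0.0000 vs cont=0.0000 → 0.0000 [wait]  node(7,6) S=235.8655 payoff=0.0000 vs cont=0.0000 → 0.0000 [wait]  node(7,7) S=293.0150 payoff=0.0000 vs cont=0.0000 → 0.0000 [wait]  ⇒ S*(7)=123.0235
t_6: node(6,0) S=71.5195 payoff=81.1805 vs cont=80.9727 → 81.1805 [stop]  node(6,1) S=88.8485 payoff=63.8515 vs cont=63.6437 → 63.8515 [stop]  node(6,2) S=110.3762 payoff=42.3238 vs cont=42.1160 → 42.3238 [stop]  node(6,3) S=137.1200 payoff=15.5800 vs cont=19.3129 → 19.3129 [wait]  node(6,4) S=170.3438 payoff=0.0000 vs cont=4.2147 → 4.2147 [wait]  node(6,5) S=211.6175 payoff=0.0000 vs cont=0.0000 → 0.0000 [wait]  node(6,6) S=262.8918 payoff=0.0000 vs cont=0.0000 → 0.0000 [wait]  ⇒ S*(6)=110.3762
t_5: node(5,0) S=79.7145 payoff=72.9855 vs cont=72.7777 → 72.9855 [stop]  node(5,1) S=99.0291 payoff=53.6709 vs cont=53.4631 → 53.6709 [stop]  node(5,2) S=123.0235 payoff=29.6765 vs cont=31.2549 → 31.2549 [wait]  node(5,3) S=152.8317 payoff=0.0000 vs cont=12.0617 → 12.0617 [wait]  node(5,4) S=189.8624 payoff=0.0000 vs cont=2.1921 → 2.1921 [wait]  node(5,5) S=235.8655 payoff=0.0000 vs cont=0.0000 → 0.0000 [wait]  ⇒ S*(5)=99.0291
t_4: node(4,0) S=88.8485 payoff=63.8515 vs cont=63.6437 → 63.8515 [stop]  node(4,1) S=110.3762 payoff=42.3238 vs cont=42.8713 → 42.8713 [wait]  node(4,2) S=137.1200 payoff=15.5800 vs cont=22.0280 → 22.0280 [wait]  node(4,3) S=170.3438 payoff=0.0000 vs cont=7.3225 → 7.3225 [wait]  node(4,4) S=211.6175 payoff=0.0000 vs cont=1.1402 → 1.1402 [wait]  ⇒ S*(4)=88.8485
t_3: node(3,0) S=99.0291 payoff=53.6709 vs cont=53.7251 → 53.7251 [wait]  node(3,1) S=123.0235 payoff=29.6765 vs cont=32.8389 → 32.8389 [wait]  node(3,2) S=152.8317 payoff=0.0000 vs cont=14.9611 → 14.9611 [wait]  node(3,3) S=189.8624 payoff=0.0000 vs cont=4.3541 → 4.3541 [wait]  ⇒ S*(3)=-
t_2: node(2,0) S=110.3762 payoff=42.3238 vs cont=43.6574 → 43.6574 [wait]  node(2,1) S=137.1200 payoff=15.5800 vs cont=24.2393 → 24.2393 [wait]  node(2,2) S=170.3438 payoff=0.0000 vs cont=9.8650 → 9.8650 [wait]  ⇒ S*(2)=-
t_1: node(1,0) S=123.0235 payoff=29.6765 vs cont=34.3060 → 34.3060 [wait]  node(1,1) S=152.8317 payoff=0.0000 vs cont=17.3279 → 17.3279 [wait]  ⇒ S*(1)=-
t_0: node(0,0) S=137.1200 payoff=15.5800 vs cont=26.1348 → 26.1348 [wait]  ⇒ S*(0)=-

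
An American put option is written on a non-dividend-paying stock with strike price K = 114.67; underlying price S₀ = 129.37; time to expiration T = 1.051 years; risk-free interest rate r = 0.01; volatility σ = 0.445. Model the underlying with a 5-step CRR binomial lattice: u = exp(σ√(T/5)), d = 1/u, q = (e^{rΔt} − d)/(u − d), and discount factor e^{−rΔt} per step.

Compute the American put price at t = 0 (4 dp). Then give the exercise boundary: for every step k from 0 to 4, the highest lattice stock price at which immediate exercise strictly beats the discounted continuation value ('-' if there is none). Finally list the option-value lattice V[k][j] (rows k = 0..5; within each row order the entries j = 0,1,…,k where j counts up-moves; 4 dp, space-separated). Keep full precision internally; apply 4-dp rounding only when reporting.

Δt=0.21020  u=1.22632  d=0.81544  q=0.45429  discount=0.99790
step 5 (expiry): payoffs max(K−S,0) = 68.0249 44.5217 9.1759 0.0000 0.0000 0.0000
step 4: (k=4,j=0): S=57.2020, (K−S)⁺=57.4680, hold=57.2272 ⇒ V=57.4680 exercise | (k=4,j=1): S=86.0246, (K−S)⁺=28.6454, hold=28.4046 ⇒ V=28.6454 exercise | (k=4,j=2): S=129.3700, (K−S)⁺=0.0000, hold=4.9969 ⇒ V=4.9969 continue | (k=4,j=3): S=194.5560, (K−S)⁺=0.0000, hold=0.0000 ⇒ V=0.0000 continue | (k=4,j=4): S=292.5874, (K−S)⁺=0.0000, hold=0.0000 ⇒ V=0.0000 continue  boundary S*=86.0246
step 3: (k=3,j=0): S=70.1483, (K−S)⁺=44.5217, hold=44.2809 ⇒ V=44.5217 exercise | (k=3,j=1): S=105.4941, (K−S)⁺=9.1759, hold=17.8645 ⇒ V=17.8645 continue | (k=3,j=2): S=158.6496, (K−S)⁺=0.0000, hold=2.7211 ⇒ V=2.7211 continue | (k=3,j=3): S=238.5888, (K−S)⁺=0.0000, hold=0.0000 ⇒ V=0.0000 continue  boundary S*=70.1483
step 2: (k=2,j=0): S=86.0246, (K−S)⁺=28.6454, hold=32.3435 ⇒ V=32.3435 continue | (k=2,j=1): S=129.3700, (K−S)⁺=0.0000, hold=10.9619 ⇒ V=10.9619 continue | (k=2,j=2): S=194.5560, (K−S)⁺=0.0000, hold=1.4818 ⇒ V=1.4818 continue  boundary S*=-
step 1: (k=1,j=0): S=105.4941, (K−S)⁺=9.1759, hold=22.5825 ⇒ V=22.5825 continue | (k=1,j=1): S=158.6496, (K−S)⁺=0.0000, hold=6.6412 ⇒ V=6.6412 continue  boundary S*=-
step 0: (k=0,j=0): S=129.3700, (K−S)⁺=0.0000, hold=15.3083 ⇒ V=15.3083 continue  boundary S*=-

price = 15.3083
boundary = - - - 70.1483 86.0246
tree:
15.3083
22.5825 6.6412
32.3435 10.9619 1.4818
44.5217 17.8645 2.7211 0.0000
57.4680 28.6454 4.9969 0.0000 0.0000
68.0249 44.5217 9.1759 0.0000 0.0000 0.0000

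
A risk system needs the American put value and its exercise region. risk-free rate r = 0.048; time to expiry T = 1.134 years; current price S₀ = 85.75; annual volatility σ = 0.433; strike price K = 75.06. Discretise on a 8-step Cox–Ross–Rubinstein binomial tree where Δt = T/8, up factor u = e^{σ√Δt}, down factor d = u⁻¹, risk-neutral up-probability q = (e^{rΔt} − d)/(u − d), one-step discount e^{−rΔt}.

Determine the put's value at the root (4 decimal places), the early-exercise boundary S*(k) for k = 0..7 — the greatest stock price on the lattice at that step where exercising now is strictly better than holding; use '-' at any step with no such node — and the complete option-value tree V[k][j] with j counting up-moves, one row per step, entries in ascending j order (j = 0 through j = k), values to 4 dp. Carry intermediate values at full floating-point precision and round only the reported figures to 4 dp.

price = 8.6935
boundary = - - - - 44.6718 37.9519 44.6718 52.5816
tree:
8.6935
12.4695 4.7293
17.3769 7.3343 1.9765
23.4205 11.0815 3.3821 0.4831
30.3882 16.2107 5.6864 0.9356 0.0000
37.1081 22.7706 9.3399 1.8122 0.0000 0.0000
42.8171 30.3882 14.8479 3.5101 0.0000 0.0000 0.0000
47.6674 37.1081 22.4784 6.7986 0.0000 0.0000 0.0000 0.0000
51.7880 42.8171 30.3882 13.1681 0.0000 0.0000 0.0000 0.0000 0.0000

params: Δt=0.14175 u=1.17706 d=0.84957 q=0.48018 e^(-rΔt)=0.99322
t_8 payoffs: 51.7880 42.8171 30.3882 13.1681 0.0000 0.0000 0.0000 0.0000 0.0000
t_7: node(7,0) S=27.3926 payoff=47.6674 vs cont=47.1584 → 47.6674 [stop]  node(7,1) S=37.9519 payoff=37.1081 vs cont=36.5991 → 37.1081 [stop]  node(7,2) S=52.5816 payoff=22.4784 vs cont=21.9694 → 22.4784 [stop]  node(7,3) S=72.8508 payoff=2.2092 vs cont=6.7986 → 6.7986 [wait]  node(7,4) S=100.9332 payoff=0.0000 vs cont=0.0000 → 0.0000 [wait]  node(7,5) S=139.8409 payoff=0.0000 vs cont=0.0000 → 0.0000 [wait]  node(7,6) S=193.7468 payoff=0.0000 vs cont=0.0000 → 0.0000 [wait]  node(7,7) S=268.4322 payoff=0.0000 vs cont=0.0000 → 0.0000 [wait]  ⇒ S*(7)=52.5816
t_6: node(6,0) S=32.2429 payoff=42.8171 vs cont=42.3082 → 42.8171 [stop]  node(6,1) S=44.6718 payoff=30.3882 vs cont=29.8792 → 30.3882 [stop]  node(6,2) S=61.8919 payoff=13.1681 vs cont=14.8479 → 14.8479 [wait]  node(6,3) S=85.7500 payoff=0.0000 vs cont=3.5101 → 3.5101 [wait]  node(6,4) S=118.8049 payoff=0.0000 vs cont=0.0000 → 0.0000 [wait]  node(6,5) S=164.6017 payoff=0.0000 vs cont=0.0000 → 0.0000 [wait]  node(6,6) S=228.0524 payoff=0.0000 vs cont=0.0000 → 0.0000 [wait]  ⇒ S*(6)=44.6718
t_5: node(5,0) S=37.9519 payoff=37.1081 vs cont=36.5991 → 37.1081 [stop]  node(5,1) S=52.5816 payoff=22.4784 vs cont=22.7706 → 22.7706 [wait]  node(5,2) S=72.8508 payoff=2.2092 vs cont=9.3399 → 9.3399 [wait]  node(5,3) S=100.9332 payoff=0.0000 vs cont=1.8122 → 1.8122 [wait]  node(5,4) S=139.8409 payoff=0.0000 vs cont=0.0000 → 0.0000 [wait]  node(5,5) S=193.7468 payoff=0.0000 vs cont=0.0000 → 0.0000 [wait]  ⇒ S*(5)=37.9519
t_4: node(4,0) S=44.6718 payoff=30.3882 vs cont=30.0185 → 30.3882 [stop]  node(4,1) S=61.8919 payoff=13.1681 vs cont=16.2107 → 16.2107 [wait]  node(4,2) S=85.7500 payoff=0.0000 vs cont=5.6864 → 5.6864 [wait]  node(4,3) S=118.8049 payoff=0.0000 vs cont=0.9356 → 0.9356 [wait]  node(4,4) S=164.6017 payoff=0.0000 vs cont=0.0000 → 0.0000 [wait]  ⇒ S*(4)=44.6718
t_3: node(3,0) S=52.5816 payoff=22.4784 vs cont=23.4205 → 23.4205 [wait]  node(3,1) S=72.8508 payoff=2.2092 vs cont=11.0815 → 11.0815 [wait]  node(3,2) S=100.9332 payoff=0.0000 vs cont=3.3821 → 3.3821 [wait]  node(3,3) S=139.8409 payoff=0.0000 vs cont=0.4831 → 0.4831 [wait]  ⇒ S*(3)=-
t_2: node(2,0) S=61.8919 payoff=13.1681 vs cont=17.3769 → 17.3769 [wait]  node(2,1) S=85.7500 payoff=0.0000 vs cont=7.3343 → 7.3343 [wait]  node(2,2) S=118.8049 payoff=0.0000 vs cont=1.9765 → 1.9765 [wait]  ⇒ S*(2)=-
t_1: node(1,0) S=72.8508 payoff=2.2092 vs cont=12.4695 → 12.4695 [wait]  node(1,1) S=100.9332 payoff=0.0000 vs cont=4.7293 → 4.7293 [wait]  ⇒ S*(1)=-
t_0: node(0,0) S=85.7500 payoff=0.0000 vs cont=8.6935 → 8.6935 [wait]  ⇒ S*(0)=-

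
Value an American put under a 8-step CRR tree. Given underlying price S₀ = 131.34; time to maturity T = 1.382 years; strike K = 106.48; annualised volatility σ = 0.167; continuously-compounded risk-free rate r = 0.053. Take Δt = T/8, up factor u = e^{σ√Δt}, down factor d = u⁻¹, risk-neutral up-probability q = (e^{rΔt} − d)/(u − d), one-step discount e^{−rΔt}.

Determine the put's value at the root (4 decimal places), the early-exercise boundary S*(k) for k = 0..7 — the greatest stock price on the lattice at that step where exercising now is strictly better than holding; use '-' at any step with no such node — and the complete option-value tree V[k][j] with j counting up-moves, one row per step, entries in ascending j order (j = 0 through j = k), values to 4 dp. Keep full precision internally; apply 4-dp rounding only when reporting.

price = 0.8696
boundary = - - - - - 92.8269 86.6023 92.8269
tree:
0.8696
1.5915 0.2908
2.8514 0.5826 0.0557
4.9773 1.1517 0.1246 0.0000
8.4125 2.2372 0.2788 0.0000 0.0000
13.6531 4.2458 0.6236 0.0000 0.0000 0.0000
19.8777 7.8006 1.3951 0.0000 0.0000 0.0000 0.0000
25.6850 13.6531 3.1207 0.0000 0.0000 0.0000 0.0000 0.0000
31.1028 19.8777 6.9810 0.0000 0.0000 0.0000 0.0000 0.0000 0.0000

Δt=0.17275  u=1.07188  d=0.93294  q=0.54886  discount=0.99089
step 8 (expiry): payoffs max(K−S,0) = 31.1028 19.8777 6.9810 0.0000 0.0000 0.0000 0.0000 0.0000 0.0000
step 7: (k=7,j=0): S=80.7950, (K−S)⁺=25.6850, hold=24.7145 ⇒ V=25.6850 exercise | (k=7,j=1): S=92.8269, (K−S)⁺=13.6531, hold=12.6826 ⇒ V=13.6531 exercise | (k=7,j=2): S=106.6506, (K−S)⁺=0.0000, hold=3.1207 ⇒ V=3.1207 continue | (k=7,j=3): S=122.5328, (K−S)⁺=0.0000, hold=0.0000 ⇒ V=0.0000 continue | (k=7,j=4): S=140.7802, (K−S)⁺=0.0000, hold=0.0000 ⇒ V=0.0000 continue | (k=7,j=5): S=161.7450, (K−S)⁺=0.0000, hold=0.0000 ⇒ V=0.0000 continue | (k=7,j=6): S=185.8318, (K−S)⁺=0.0000, hold=0.0000 ⇒ V=0.0000 continue | (k=7,j=7): S=213.5056, (K−S)⁺=0.0000, hold=0.0000 ⇒ V=0.0000 continue  boundary S*=92.8269
step 6: (k=6,j=0): S=86.6023, (K−S)⁺=19.8777, hold=18.9073 ⇒ V=19.8777 exercise | (k=6,j=1): S=99.4990, (K−S)⁺=6.9810, hold=7.8006 ⇒ V=7.8006 continue | (k=6,j=2): S=114.3162, (K−S)⁺=0.0000, hold=1.3951 ⇒ V=1.3951 continue | (k=6,j=3): S=131.3400, (K−S)⁺=0.0000, hold=0.0000 ⇒ V=0.0000 continue | (k=6,j=4): S=150.8990, (K−S)⁺=0.0000, hold=0.0000 ⇒ V=0.0000 continue | (k=6,j=5): S=173.3706, (K−S)⁺=0.0000, hold=0.0000 ⇒ V=0.0000 continue | (k=6,j=6): S=199.1887, (K−S)⁺=0.0000, hold=0.0000 ⇒ V=0.0000 continue  boundary S*=86.6023
step 5: (k=5,j=0): S=92.8269, (K−S)⁺=13.6531, hold=13.1283 ⇒ V=13.6531 exercise | (k=5,j=1): S=106.6506, (K−S)⁺=0.0000, hold=4.2458 ⇒ V=4.2458 continue | (k=5,j=2): S=122.5328, (K−S)⁺=0.0000, hold=0.6236 ⇒ V=0.6236 continue | (k=5,j=3): S=140.7802, (K−S)⁺=0.0000, hold=0.0000 ⇒ V=0.0000 continue | (k=5,j=4): S=161.7450, (K−S)⁺=0.0000, hold=0.0000 ⇒ V=0.0000 continue | (k=5,j=5): S=185.8318, (K−S)⁺=0.0000, hold=0.0000 ⇒ V=0.0000 continue  boundary S*=92.8269
step 4: (k=4,j=0): S=99.4990, (K−S)⁺=6.9810, hold=8.4125 ⇒ V=8.4125 continue | (k=4,j=1): S=114.3162, (K−S)⁺=0.0000, hold=2.2372 ⇒ V=2.2372 continue | (k=4,j=2): S=131.3400, (K−S)⁺=0.0000, hold=0.2788 ⇒ V=0.2788 continue | (k=4,j=3): S=150.8990, (K−S)⁺=0.0000, hold=0.0000 ⇒ V=0.0000 continue | (k=4,j=4): S=173.3706, (K−S)⁺=0.0000, hold=0.0000 ⇒ V=0.0000 continue  boundary S*=-
step 3: (k=3,j=0): S=106.6506, (K−S)⁺=0.0000, hold=4.9773 ⇒ V=4.9773 continue | (k=3,j=1): S=122.5328, (K−S)⁺=0.0000, hold=1.1517 ⇒ V=1.1517 continue | (k=3,j=2): S=140.7802, (K−S)⁺=0.0000, hold=0.1246 ⇒ V=0.1246 continue | (k=3,j=3): S=161.7450, (K−S)⁺=0.0000, hold=0.0000 ⇒ V=0.0000 continue  boundary S*=-
step 2: (k=2,j=0): S=114.3162, (K−S)⁺=0.0000, hold=2.8514 ⇒ V=2.8514 continue | (k=2,j=1): S=131.3400, (K−S)⁺=0.0000, hold=0.5826 ⇒ V=0.5826 continue | (k=2,j=2): S=150.8990, (K−S)⁺=0.0000, hold=0.0557 ⇒ V=0.0557 continue  boundary S*=-
step 1: (k=1,j=0): S=122.5328, (K−S)⁺=0.0000, hold=1.5915 ⇒ V=1.5915 continue | (k=1,j=1): S=140.7802, (K−S)⁺=0.0000, hold=0.2908 ⇒ V=0.2908 continue  boundary S*=-
step 0: (k=0,j=0): S=131.3400, (K−S)⁺=0.0000, hold=0.8696 ⇒ V=0.8696 continue  boundary S*=-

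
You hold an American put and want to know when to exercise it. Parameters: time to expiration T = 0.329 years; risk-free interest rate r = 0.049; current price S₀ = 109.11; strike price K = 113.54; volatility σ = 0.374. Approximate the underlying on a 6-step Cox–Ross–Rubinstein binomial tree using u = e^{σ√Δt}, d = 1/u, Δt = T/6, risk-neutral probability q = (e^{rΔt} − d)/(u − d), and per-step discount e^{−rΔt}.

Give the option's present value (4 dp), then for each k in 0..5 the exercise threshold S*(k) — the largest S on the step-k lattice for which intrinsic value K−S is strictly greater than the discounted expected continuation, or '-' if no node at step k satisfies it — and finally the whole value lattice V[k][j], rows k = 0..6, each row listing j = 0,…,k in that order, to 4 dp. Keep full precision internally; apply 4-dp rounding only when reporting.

price = 11.2265
boundary = - - - 83.8998 91.5789 99.9609
tree:
11.2265
16.1379 6.2461
22.3618 9.8371 2.5939
29.6402 15.0124 4.5783 0.5711
36.6754 21.9611 7.9613 1.1306 0.0000
43.1207 29.6402 13.5791 2.2380 0.0000 0.0000
49.0255 36.6754 21.9611 4.4300 0.0000 0.0000 0.0000

Δt=0.05483  u=1.09153  d=0.91615  q=0.49346  discount=0.99732
step 6 (expiry): payoffs max(K−S,0) = 49.0255 36.6754 21.9611 4.4300 0.0000 0.0000 0.0000
step 5: (k=5,j=0): S=70.4193, (K−S)⁺=43.1207, hold=42.8160 ⇒ V=43.1207 exercise | (k=5,j=1): S=83.8998, (K−S)⁺=29.6402, hold=29.3355 ⇒ V=29.6402 exercise | (k=5,j=2): S=99.9609, (K−S)⁺=13.5791, hold=13.2745 ⇒ V=13.5791 exercise | (k=5,j=3): S=119.0965, (K−S)⁺=0.0000, hold=2.2380 ⇒ V=2.2380 continue | (k=5,j=4): S=141.8954, (K−S)⁺=0.0000, hold=0.0000 ⇒ V=0.0000 continue | (k=5,j=5): S=169.0586, (K−S)⁺=0.0000, hold=0.0000 ⇒ V=0.0000 continue  boundary S*=99.9609
step 4: (k=4,j=0): S=76.8646, (K−S)⁺=36.6754, hold=36.3707 ⇒ V=36.6754 exercise | (k=4,j=1): S=91.5789, (K−S)⁺=21.9611, hold=21.6564 ⇒ V=21.9611 exercise | (k=4,j=2): S=109.1100, (K−S)⁺=4.4300, hold=7.9613 ⇒ V=7.9613 continue | (k=4,j=3): S=129.9971, (K−S)⁺=0.0000, hold=1.1306 ⇒ V=1.1306 continue | (k=4,j=4): S=154.8826, (K−S)⁺=0.0000, hold=0.0000 ⇒ V=0.0000 continue  boundary S*=91.5789
step 3: (k=3,j=0): S=83.8998, (K−S)⁺=29.6402, hold=29.3355 ⇒ V=29.6402 exercise | (k=3,j=1): S=99.9609, (K−S)⁺=13.5791, hold=15.0124 ⇒ V=15.0124 continue | (k=3,j=2): S=119.0965, (K−S)⁺=0.0000, hold=4.5783 ⇒ V=4.5783 continue | (k=3,j=3): S=141.8954, (K−S)⁺=0.0000, hold=0.5711 ⇒ V=0.5711 continue  boundary S*=83.8998
step 2: (k=2,j=0): S=91.5789, (K−S)⁺=21.9611, hold=22.3618 ⇒ V=22.3618 continue | (k=2,j=1): S=109.1100, (K−S)⁺=4.4300, hold=9.8371 ⇒ V=9.8371 continue | (k=2,j=2): S=129.9971, (K−S)⁺=0.0000, hold=2.5939 ⇒ V=2.5939 continue  boundary S*=-
step 1: (k=1,j=0): S=99.9609, (K−S)⁺=13.5791, hold=16.1379 ⇒ V=16.1379 continue | (k=1,j=1): S=119.0965, (K−S)⁺=0.0000, hold=6.2461 ⇒ V=6.2461 continue  boundary S*=-
step 0: (k=0,j=0): S=109.1100, (K−S)⁺=4.4300, hold=11.2265 ⇒ V=11.2265 continue  boundary S*=-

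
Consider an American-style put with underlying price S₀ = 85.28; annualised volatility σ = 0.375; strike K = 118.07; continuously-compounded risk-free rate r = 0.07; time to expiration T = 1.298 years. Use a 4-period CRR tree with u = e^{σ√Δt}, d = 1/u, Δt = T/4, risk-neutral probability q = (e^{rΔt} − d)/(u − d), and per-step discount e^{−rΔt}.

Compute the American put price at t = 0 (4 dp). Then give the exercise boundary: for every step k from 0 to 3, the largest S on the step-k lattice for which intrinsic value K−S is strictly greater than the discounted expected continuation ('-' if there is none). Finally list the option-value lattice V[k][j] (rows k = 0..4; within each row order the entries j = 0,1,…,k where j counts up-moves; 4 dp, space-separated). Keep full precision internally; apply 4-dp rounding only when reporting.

price = 33.7409
boundary = - 68.8770 85.2800 68.8770
tree:
33.7409
49.1930 19.8489
62.4411 32.7900 7.8282
73.1409 49.1930 16.0215 0.0000
81.7828 62.4411 32.7900 0.0000 0.0000

Δt=0.32450, u=1.23815, d=0.80766, q=0.50017, disc=e^(-rΔt)=0.97754
k=4 terminal: V=max(K-S,0) → 81.7828 62.4411 32.7900 0.0000 0.0000
k=3: j=0 S=44.9291 intr=73.1409 cont=70.4892 V=73.1409[EX]; j=1 S=68.8770 intr=49.1930 cont=46.5413 V=49.1930[EX]; j=2 S=105.5894 intr=12.4806 cont=16.0215 V=16.0215[hold]; j=3 S=161.8703 intr=0.0000 cont=0.0000 V=0.0000[hold]  S*(3)=68.8770
k=2: j=0 S=55.6289 intr=62.4411 cont=59.7894 V=62.4411[EX]; j=1 S=85.2800 intr=32.7900 cont=31.8695 V=32.7900[EX]; j=2 S=130.7356 intr=0.0000 cont=7.8282 V=7.8282[hold]  S*(2)=85.2800
k=1: j=0 S=68.8770 intr=49.1930 cont=46.5413 V=49.1930[EX]; j=1 S=105.5894 intr=12.4806 cont=19.8489 V=19.8489[hold]  S*(1)=68.8770
k=0: j=0 S=85.2800 intr=32.7900 cont=33.7409 V=33.7409[hold]  S*(0)=-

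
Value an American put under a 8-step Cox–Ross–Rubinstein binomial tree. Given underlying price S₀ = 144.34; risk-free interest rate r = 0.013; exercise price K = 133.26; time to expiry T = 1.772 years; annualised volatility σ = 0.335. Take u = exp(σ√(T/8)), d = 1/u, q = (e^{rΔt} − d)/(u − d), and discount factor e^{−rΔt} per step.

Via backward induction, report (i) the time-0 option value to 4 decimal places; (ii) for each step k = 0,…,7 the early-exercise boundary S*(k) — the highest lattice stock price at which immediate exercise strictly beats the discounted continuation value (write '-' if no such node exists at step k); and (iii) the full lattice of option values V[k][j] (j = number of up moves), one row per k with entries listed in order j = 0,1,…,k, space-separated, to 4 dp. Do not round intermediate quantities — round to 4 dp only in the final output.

params: Δt=0.22150 u=1.17077 d=0.85414 q=0.46977 e^(-rΔt)=0.99712
t_8 payoffs: 92.3710 77.2131 56.4360 27.9568 0.0000 0.0000 0.0000 0.0000 0.0000
t_7: node(7,0) S=47.8718 payoff=85.3882 vs cont=85.0051 → 85.3882 [stop]  node(7,1) S=65.6182 payoff=67.6418 vs cont=67.2586 → 67.6418 [stop]  node(7,2) S=89.9434 payoff=43.3166 vs cont=42.9334 → 43.3166 [stop]  node(7,3) S=123.2861 payoff=9.9739 vs cont=14.7808 → 14.7808 [wait]  node(7,4) S=168.9893 payoff=0.0000 vs cont=0.0000 → 0.0000 [wait]  node(7,5) S=231.6350 payoff=0.0000 vs cont=0.0000 → 0.0000 [wait]  node(7,6) S=317.5039 payoff=0.0000 vs cont=0.0000 → 0.0000 [wait]  node(7,7) S=435.2051 payoff=0.0000 vs cont=0.0000 → 0.0000 [wait]  ⇒ S*(7)=89.9434
t_6: node(6,0) S=56.0469 payoff=77.2131 vs cont=76.8299 → 77.2131 [stop]  node(6,1) S=76.8240 payoff=56.4360 vs cont=56.0528 → 56.4360 [stop]  node(6,2) S=105.3032 payoff=27.9568 vs cont=29.8253 → 29.8253 [wait]  node(6,3) S=144.3400 payoff=0.0000 vs cont=7.8147 → 7.8147 [wait]  node(6,4) S=197.8480 payoff=0.0000 vs cont=0.0000 → 0.0000 [wait]  node(6,5) S=271.1918 payoff=0.0000 vs cont=0.0000 → 0.0000 [wait]  node(6,6) S=371.7248 payoff=0.0000 vs cont=0.0000 → 0.0000 [wait]  ⇒ S*(6)=76.8240
t_5: node(5,0) S=65.6182 payoff=67.6418 vs cont=67.2586 → 67.6418 [stop]  node(5,1) S=89.9434 payoff=43.3166 vs cont=43.8087 → 43.8087 [wait]  node(5,2) S=123.2861 payoff=9.9739 vs cont=19.4293 → 19.4293 [wait]  node(5,3) S=168.9893 payoff=0.0000 vs cont=4.1316 → 4.1316 [wait]  node(5,4) S=231.6350 payoff=0.0000 vs cont=0.0000 → 0.0000 [wait]  node(5,5) S=317.5039 payoff=0.0000 vs cont=0.0000 → 0.0000 [wait]  ⇒ S*(5)=65.6182
t_4: node(4,0) S=76.8240 payoff=56.4360 vs cont=56.2833 → 56.4360 [stop]  node(4,1) S=105.3032 payoff=27.9568 vs cont=32.2629 → 32.2629 [wait]  node(4,2) S=144.3400 payoff=0.0000 vs cont=12.2076 → 12.2076 [wait]  node(4,3) S=197.8480 payoff=0.0000 vs cont=2.1844 → 2.1844 [wait]  node(4,4) S=271.1918 payoff=0.0000 vs cont=0.0000 → 0.0000 [wait]  ⇒ S*(4)=76.8240
t_3: node(3,0) S=89.9434 payoff=43.3166 vs cont=44.9505 → 44.9505 [wait]  node(3,1) S=123.2861 payoff=9.9739 vs cont=22.7758 → 22.7758 [wait]  node(3,2) S=168.9893 payoff=0.0000 vs cont=7.4774 → 7.4774 [wait]  node(3,3) S=231.6350 payoff=0.0000 vs cont=1.1549 → 1.1549 [wait]  ⇒ S*(3)=-
t_2: node(2,0) S=105.3032 payoff=27.9568 vs cont=34.4341 → 34.4341 [wait]  node(2,1) S=144.3400 payoff=0.0000 vs cont=15.5442 → 15.5442 [wait]  node(2,2) S=197.8480 payoff=0.0000 vs cont=4.4943 → 4.4943 [wait]  ⇒ S*(2)=-
t_1: node(1,0) S=123.2861 payoff=9.9739 vs cont=25.4867 → 25.4867 [wait]  node(1,1) S=168.9893 payoff=0.0000 vs cont=10.3235 → 10.3235 [wait]  ⇒ S*(1)=-
t_0: node(0,0) S=144.3400 payoff=0.0000 vs cont=18.3106 → 18.3106 [wait]  ⇒ S*(0)=-

price = 18.3106
boundary = - - - - 76.8240 65.6182 76.8240 89.9434
tree:
18.3106
25.4867 10.3235
34.4341 15.5442 4.4943
44.9505 22.7758 7.4774 1.1549
56.4360 32.2629 12.2076 2.1844 0.0000
67.6418 43.8087 19.4293 4.1316 0.0000 0.0000
77.2131 56.4360 29.8253 7.8147 0.0000 0.0000 0.0000
85.3882 67.6418 43.3166 14.7808 0.0000 0.0000 0.0000 0.0000
92.3710 77.2131 56.4360 27.9568 0.0000 0.0000 0.0000 0.0000 0.0000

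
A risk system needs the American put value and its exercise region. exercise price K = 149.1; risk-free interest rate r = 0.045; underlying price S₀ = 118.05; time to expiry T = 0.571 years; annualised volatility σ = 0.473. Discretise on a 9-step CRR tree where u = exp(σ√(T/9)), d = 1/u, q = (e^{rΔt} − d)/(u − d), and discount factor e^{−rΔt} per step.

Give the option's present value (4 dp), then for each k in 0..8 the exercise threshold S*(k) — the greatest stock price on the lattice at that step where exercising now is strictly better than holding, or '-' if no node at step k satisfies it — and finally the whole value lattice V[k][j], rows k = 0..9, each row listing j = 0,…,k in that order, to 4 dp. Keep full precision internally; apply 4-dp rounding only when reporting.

price = 36.6058
boundary = - - - 82.5734 93.0213 82.5734 93.0213 104.7910 118.0500
tree:
36.6058
45.9772 26.7603
56.1219 35.3571 17.6882
66.5266 45.2828 24.9091 10.0397
75.8009 56.0787 33.9592 15.3394 4.4087
84.0336 66.5266 44.5854 22.7507 7.4725 1.1450
91.3417 75.8009 56.0787 32.5090 12.4078 2.2177 0.0000
97.8289 84.0336 66.5266 44.3090 20.0316 4.2953 0.0000 0.0000
103.5875 91.3417 75.8009 56.0787 31.0500 8.3194 0.0000 0.0000 0.0000
108.6993 97.8289 84.0336 66.5266 44.3090 16.1134 0.0000 0.0000 0.0000 0.0000

params: Δt=0.06344 u=1.12653 d=0.88768 q=0.48222 e^(-rΔt)=0.99715
t_9 payoffs: 108.6993 97.8289 84.0336 66.5266 44.3090 16.1134 0.0000 0.0000 0.0000 0.0000
t_8: node(8,0) S=45.5125 payoff=103.5875 vs cont=103.1624 → 103.5875 [stop]  node(8,1) S=57.7583 payoff=91.3417 vs cont=90.9166 → 91.3417 [stop]  node(8,2) S=73.2991 payoff=75.8009 vs cont=75.3759 → 75.8009 [stop]  node(8,3) S=93.0213 payoff=56.0787 vs cont=55.6537 → 56.0787 [stop]  node(8,4) S=118.0500 payoff=31.0500 vs cont=30.6249 → 31.0500 [stop]  node(8,5) S=149.8131 payoff=0.0000 vs cont=8.3194 → 8.3194 [wait]  node(8,6) S=190.1225 payoff=0.0000 vs cont=0.0000 → 0.0000 [wait]  node(8,7) S=241.2778 payoff=0.0000 vs cont=0.0000 → 0.0000 [wait]  node(8,8) S=306.1971 payoff=0.0000 vs cont=0.0000 → 0.0000 [wait]  ⇒ S*(8)=118.0500
t_7: node(7,0) S=51.2711 payoff=97.8289 vs cont=97.4038 → 97.8289 [stop]  node(7,1) S=65.0664 payoff=84.0336 vs cont=83.6086 → 84.0336 [stop]  node(7,2) S=82.5734 payoff=66.5266 vs cont=66.1015 → 66.5266 [stop]  node(7,3) S=104.7910 payoff=44.3090 vs cont=43.8839 → 44.3090 [stop]  node(7,4) S=132.9866 payoff=16.1134 vs cont=20.0316 → 20.0316 [wait]  node(7,5) S=168.7686 payoff=0.0000 vs cont=4.2953 → 4.2953 [wait]  node(7,6) S=214.1783 payoff=0.0000 vs cont=0.0000 → 0.0000 [wait]  node(7,7) S=271.8061 payoff=0.0000 vs cont=0.0000 → 0.0000 [wait]  ⇒ S*(7)=104.7910
t_6: node(6,0) S=57.7583 payoff=91.3417 vs cont=90.9166 → 91.3417 [stop]  node(6,1) S=73.2991 payoff=75.8009 vs cont=75.3759 → 75.8009 [stop]  node(6,2) S=93.0213 payoff=56.0787 vs cont=55.6537 → 56.0787 [stop]  node(6,3) S=118.0500 payoff=31.0500 vs cont=32.5090 → 32.5090 [wait]  node(6,4) S=149.8131 payoff=0.0000 vs cont=12.4078 → 12.4078 [wait]  node(6,5) S=190.1225 payoff=0.0000 vs cont=2.2177 → 2.2177 [wait]  node(6,6) S=241.2778 payoff=0.0000 vs cont=0.0000 → 0.0000 [wait]  ⇒ S*(6)=93.0213
t_5: node(5,0) S=65.0664 payoff=84.0336 vs cont=83.6086 → 84.0336 [stop]  node(5,1) S=82.5734 payoff=66.5266 vs cont=66.1015 → 66.5266 [stop]  node(5,2) S=104.7910 payoff=44.3090 vs cont=44.5854 → 44.5854 [wait]  node(5,3) S=132.9866 payoff=16.1134 vs cont=22.7507 → 22.7507 [wait]  node(5,4) S=168.7686 payoff=0.0000 vs cont=7.4725 → 7.4725 [wait]  node(5,5) S=214.1783 payoff=0.0000 vs cont=1.1450 → 1.1450 [wait]  ⇒ S*(5)=82.5734
t_4: node(4,0) S=73.2991 payoff=75.8009 vs cont=75.3759 → 75.8009 [stop]  node(4,1) S=93.0213 payoff=56.0787 vs cont=55.7866 → 56.0787 [stop]  node(4,2) S=118.0500 payoff=31.0500 vs cont=33.9592 → 33.9592 [wait]  node(4,3) S=149.8131 payoff=0.0000 vs cont=15.3394 → 15.3394 [wait]  node(4,4) S=190.1225 payoff=0.0000 vs cont=4.4087 → 4.4087 [wait]  ⇒ S*(4)=93.0213
t_3: node(3,0) S=82.5734 payoff=66.5266 vs cont=66.1015 → 66.5266 [stop]  node(3,1) S=104.7910 payoff=44.3090 vs cont=45.2828 → 45.2828 [wait]  node(3,2) S=132.9866 payoff=16.1134 vs cont=24.9091 → 24.9091 [wait]  node(3,3) S=168.7686 payoff=0.0000 vs cont=10.0397 → 10.0397 [wait]  ⇒ S*(3)=82.5734
t_2: node(2,0) S=93.0213 payoff=56.0787 vs cont=56.1219 → 56.1219 [wait]  node(2,1) S=118.0500 payoff=31.0500 vs cont=35.3571 → 35.3571 [wait]  node(2,2) S=149.8131 payoff=0.0000 vs cont=17.6882 → 17.6882 [wait]  ⇒ S*(2)=-
t_1: node(1,0) S=104.7910 payoff=44.3090 vs cont=45.9772 → 45.9772 [wait]  node(1,1) S=132.9866 payoff=16.1134 vs cont=26.7603 → 26.7603 [wait]  ⇒ S*(1)=-
t_0: node(0,0) S=118.0500 payoff=31.0500 vs cont=36.6058 → 36.6058 [wait]  ⇒ S*(0)=-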